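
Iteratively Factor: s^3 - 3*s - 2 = (s + 1)*(s^2 - s - 2) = (s - 2)*(s + 1)*(s + 1)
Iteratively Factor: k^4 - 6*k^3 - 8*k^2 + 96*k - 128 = (k + 4)*(k^3 - 10*k^2 + 32*k - 32) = (k - 4)*(k + 4)*(k^2 - 6*k + 8) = (k - 4)^2*(k + 4)*(k - 2)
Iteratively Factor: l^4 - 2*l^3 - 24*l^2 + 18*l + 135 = (l + 3)*(l^3 - 5*l^2 - 9*l + 45) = (l - 5)*(l + 3)*(l^2 - 9) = (l - 5)*(l - 3)*(l + 3)*(l + 3)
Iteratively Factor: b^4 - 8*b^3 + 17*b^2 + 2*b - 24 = (b + 1)*(b^3 - 9*b^2 + 26*b - 24) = (b - 2)*(b + 1)*(b^2 - 7*b + 12) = (b - 3)*(b - 2)*(b + 1)*(b - 4)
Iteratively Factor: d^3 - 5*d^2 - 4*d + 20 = (d - 2)*(d^2 - 3*d - 10) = (d - 2)*(d + 2)*(d - 5)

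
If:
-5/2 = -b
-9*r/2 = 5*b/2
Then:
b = 5/2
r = -25/18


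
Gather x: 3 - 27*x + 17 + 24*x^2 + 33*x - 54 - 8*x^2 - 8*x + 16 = 16*x^2 - 2*x - 18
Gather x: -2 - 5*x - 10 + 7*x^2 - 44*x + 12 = 7*x^2 - 49*x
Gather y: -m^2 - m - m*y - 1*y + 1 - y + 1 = -m^2 - m + y*(-m - 2) + 2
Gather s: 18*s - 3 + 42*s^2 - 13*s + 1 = 42*s^2 + 5*s - 2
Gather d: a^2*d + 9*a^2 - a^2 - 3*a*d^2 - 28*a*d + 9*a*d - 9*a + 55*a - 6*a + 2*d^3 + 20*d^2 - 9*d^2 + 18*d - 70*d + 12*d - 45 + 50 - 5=8*a^2 + 40*a + 2*d^3 + d^2*(11 - 3*a) + d*(a^2 - 19*a - 40)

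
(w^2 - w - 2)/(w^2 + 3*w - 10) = (w + 1)/(w + 5)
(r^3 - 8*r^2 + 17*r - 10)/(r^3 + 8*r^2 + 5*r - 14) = (r^2 - 7*r + 10)/(r^2 + 9*r + 14)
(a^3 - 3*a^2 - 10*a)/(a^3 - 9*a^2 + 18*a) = (a^2 - 3*a - 10)/(a^2 - 9*a + 18)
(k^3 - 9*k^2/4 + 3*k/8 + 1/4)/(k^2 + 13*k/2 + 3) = (8*k^3 - 18*k^2 + 3*k + 2)/(4*(2*k^2 + 13*k + 6))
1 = 1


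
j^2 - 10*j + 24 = (j - 6)*(j - 4)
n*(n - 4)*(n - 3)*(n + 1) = n^4 - 6*n^3 + 5*n^2 + 12*n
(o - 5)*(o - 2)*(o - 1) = o^3 - 8*o^2 + 17*o - 10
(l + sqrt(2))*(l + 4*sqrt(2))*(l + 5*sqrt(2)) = l^3 + 10*sqrt(2)*l^2 + 58*l + 40*sqrt(2)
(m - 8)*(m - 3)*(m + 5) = m^3 - 6*m^2 - 31*m + 120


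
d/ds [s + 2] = 1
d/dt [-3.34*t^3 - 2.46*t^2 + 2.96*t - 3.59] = -10.02*t^2 - 4.92*t + 2.96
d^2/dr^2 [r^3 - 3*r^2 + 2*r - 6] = 6*r - 6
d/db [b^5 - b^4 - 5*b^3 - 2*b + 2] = 5*b^4 - 4*b^3 - 15*b^2 - 2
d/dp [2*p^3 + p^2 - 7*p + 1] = 6*p^2 + 2*p - 7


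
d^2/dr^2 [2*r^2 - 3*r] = 4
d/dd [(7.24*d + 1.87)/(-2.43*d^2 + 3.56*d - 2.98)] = (17.5932*d^2 + 9.0882*d - 28.2324)/(5.9049*d^4 - 17.3016*d^3 + 27.1564*d^2 - 21.2176*d + 8.8804)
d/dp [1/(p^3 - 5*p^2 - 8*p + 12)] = (-3*p^2 + 10*p + 8)/(p^3 - 5*p^2 - 8*p + 12)^2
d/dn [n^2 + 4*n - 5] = 2*n + 4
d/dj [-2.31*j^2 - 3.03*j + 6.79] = -4.62*j - 3.03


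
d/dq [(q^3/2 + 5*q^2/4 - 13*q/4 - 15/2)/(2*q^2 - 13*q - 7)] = (4*q^4 - 52*q^3 - 81*q^2 + 50*q - 299)/(4*(4*q^4 - 52*q^3 + 141*q^2 + 182*q + 49))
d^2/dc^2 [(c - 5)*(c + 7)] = 2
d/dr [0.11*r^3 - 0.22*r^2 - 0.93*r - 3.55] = 0.33*r^2 - 0.44*r - 0.93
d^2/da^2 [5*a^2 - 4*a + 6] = 10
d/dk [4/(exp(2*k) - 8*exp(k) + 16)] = 8*(4 - exp(k))*exp(k)/(exp(2*k) - 8*exp(k) + 16)^2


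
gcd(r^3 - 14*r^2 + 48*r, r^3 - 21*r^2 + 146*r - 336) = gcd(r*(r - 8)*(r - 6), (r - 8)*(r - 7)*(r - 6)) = r^2 - 14*r + 48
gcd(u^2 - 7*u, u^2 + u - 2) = 1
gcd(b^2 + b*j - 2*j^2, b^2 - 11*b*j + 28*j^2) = 1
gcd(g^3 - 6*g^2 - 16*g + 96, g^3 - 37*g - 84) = g + 4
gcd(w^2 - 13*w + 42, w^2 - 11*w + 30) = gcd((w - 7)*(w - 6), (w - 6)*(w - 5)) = w - 6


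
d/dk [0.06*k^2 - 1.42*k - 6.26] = 0.12*k - 1.42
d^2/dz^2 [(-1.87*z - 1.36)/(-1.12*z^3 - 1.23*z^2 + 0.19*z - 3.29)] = (14.074368*z^5 + 35.92848*z^4 + 36.430694*z^3 - 72.078096*z^2 - 77.378934*z - 8.570958)/(1.404928*z^9 + 4.628736*z^8 + 4.368336*z^7 + 12.671331*z^6 + 26.452767*z^5 + 10.86486*z^4 + 31.748879*z^3 + 40.297236*z^2 - 6.169737*z + 35.611289)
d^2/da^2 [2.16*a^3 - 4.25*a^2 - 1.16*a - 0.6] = 12.96*a - 8.5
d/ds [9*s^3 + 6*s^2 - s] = 27*s^2 + 12*s - 1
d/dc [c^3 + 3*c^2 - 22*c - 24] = 3*c^2 + 6*c - 22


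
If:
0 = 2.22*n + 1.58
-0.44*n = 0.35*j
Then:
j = 0.89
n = -0.71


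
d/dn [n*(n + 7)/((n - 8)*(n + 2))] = (-13*n^2 - 32*n - 112)/(n^4 - 12*n^3 + 4*n^2 + 192*n + 256)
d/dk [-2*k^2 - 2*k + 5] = -4*k - 2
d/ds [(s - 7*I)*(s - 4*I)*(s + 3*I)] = 3*s^2 - 16*I*s + 5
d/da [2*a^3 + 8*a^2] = 2*a*(3*a + 8)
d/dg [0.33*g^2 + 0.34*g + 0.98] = 0.66*g + 0.34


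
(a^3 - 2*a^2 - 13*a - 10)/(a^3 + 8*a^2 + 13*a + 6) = (a^2 - 3*a - 10)/(a^2 + 7*a + 6)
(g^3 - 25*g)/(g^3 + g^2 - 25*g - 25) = g/(g + 1)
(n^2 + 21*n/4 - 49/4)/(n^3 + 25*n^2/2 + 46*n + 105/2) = (4*n - 7)/(2*(2*n^2 + 11*n + 15))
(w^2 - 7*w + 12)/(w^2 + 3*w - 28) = (w - 3)/(w + 7)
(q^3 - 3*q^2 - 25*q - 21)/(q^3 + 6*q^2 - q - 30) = (q^2 - 6*q - 7)/(q^2 + 3*q - 10)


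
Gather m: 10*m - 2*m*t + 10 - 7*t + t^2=m*(10 - 2*t) + t^2 - 7*t + 10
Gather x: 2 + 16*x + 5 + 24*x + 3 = 40*x + 10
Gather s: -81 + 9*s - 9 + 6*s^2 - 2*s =6*s^2 + 7*s - 90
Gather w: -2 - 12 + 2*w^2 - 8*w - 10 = 2*w^2 - 8*w - 24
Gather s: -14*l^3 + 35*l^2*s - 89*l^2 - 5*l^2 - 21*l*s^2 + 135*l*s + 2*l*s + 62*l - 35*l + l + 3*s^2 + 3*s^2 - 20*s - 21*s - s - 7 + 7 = -14*l^3 - 94*l^2 + 28*l + s^2*(6 - 21*l) + s*(35*l^2 + 137*l - 42)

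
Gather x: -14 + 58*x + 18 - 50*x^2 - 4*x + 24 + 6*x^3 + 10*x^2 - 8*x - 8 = 6*x^3 - 40*x^2 + 46*x + 20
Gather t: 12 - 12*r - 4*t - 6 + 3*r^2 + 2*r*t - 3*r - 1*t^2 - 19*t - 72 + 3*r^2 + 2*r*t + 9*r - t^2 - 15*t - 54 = 6*r^2 - 6*r - 2*t^2 + t*(4*r - 38) - 120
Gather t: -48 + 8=-40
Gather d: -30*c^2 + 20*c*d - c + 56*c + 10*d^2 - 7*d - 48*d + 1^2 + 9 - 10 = -30*c^2 + 55*c + 10*d^2 + d*(20*c - 55)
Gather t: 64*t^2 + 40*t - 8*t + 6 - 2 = 64*t^2 + 32*t + 4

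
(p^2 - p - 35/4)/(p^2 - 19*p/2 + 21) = (p + 5/2)/(p - 6)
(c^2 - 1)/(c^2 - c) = (c + 1)/c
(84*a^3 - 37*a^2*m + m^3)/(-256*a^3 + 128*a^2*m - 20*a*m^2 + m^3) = (-21*a^2 + 4*a*m + m^2)/(64*a^2 - 16*a*m + m^2)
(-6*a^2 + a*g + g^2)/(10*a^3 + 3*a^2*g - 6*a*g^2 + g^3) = (-3*a - g)/(5*a^2 + 4*a*g - g^2)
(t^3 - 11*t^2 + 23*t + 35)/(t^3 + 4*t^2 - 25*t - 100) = (t^2 - 6*t - 7)/(t^2 + 9*t + 20)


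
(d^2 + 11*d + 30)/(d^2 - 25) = (d + 6)/(d - 5)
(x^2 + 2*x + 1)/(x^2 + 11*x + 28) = (x^2 + 2*x + 1)/(x^2 + 11*x + 28)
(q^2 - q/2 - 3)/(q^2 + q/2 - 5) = (2*q + 3)/(2*q + 5)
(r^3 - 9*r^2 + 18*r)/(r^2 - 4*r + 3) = r*(r - 6)/(r - 1)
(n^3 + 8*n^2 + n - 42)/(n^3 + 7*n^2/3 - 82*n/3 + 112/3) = 3*(n + 3)/(3*n - 8)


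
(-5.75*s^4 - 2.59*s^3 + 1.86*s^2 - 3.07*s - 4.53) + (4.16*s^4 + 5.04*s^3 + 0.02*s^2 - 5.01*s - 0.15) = -1.59*s^4 + 2.45*s^3 + 1.88*s^2 - 8.08*s - 4.68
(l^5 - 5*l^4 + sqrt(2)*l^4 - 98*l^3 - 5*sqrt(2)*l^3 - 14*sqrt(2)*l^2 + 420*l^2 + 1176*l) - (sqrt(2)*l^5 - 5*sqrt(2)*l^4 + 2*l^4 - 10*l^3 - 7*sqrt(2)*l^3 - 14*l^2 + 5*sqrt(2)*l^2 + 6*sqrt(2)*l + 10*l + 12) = -sqrt(2)*l^5 + l^5 - 7*l^4 + 6*sqrt(2)*l^4 - 88*l^3 + 2*sqrt(2)*l^3 - 19*sqrt(2)*l^2 + 434*l^2 - 6*sqrt(2)*l + 1166*l - 12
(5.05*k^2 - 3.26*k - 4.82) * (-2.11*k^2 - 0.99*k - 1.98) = -10.6555*k^4 + 1.8791*k^3 + 3.3986*k^2 + 11.2266*k + 9.5436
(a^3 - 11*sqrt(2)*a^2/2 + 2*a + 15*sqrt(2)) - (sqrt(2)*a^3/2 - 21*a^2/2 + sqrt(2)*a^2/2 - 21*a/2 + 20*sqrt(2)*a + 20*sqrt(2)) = -sqrt(2)*a^3/2 + a^3 - 6*sqrt(2)*a^2 + 21*a^2/2 - 20*sqrt(2)*a + 25*a/2 - 5*sqrt(2)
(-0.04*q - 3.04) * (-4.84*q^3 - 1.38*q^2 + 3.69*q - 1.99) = 0.1936*q^4 + 14.7688*q^3 + 4.0476*q^2 - 11.138*q + 6.0496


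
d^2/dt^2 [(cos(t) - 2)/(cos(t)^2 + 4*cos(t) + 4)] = (-43*cos(t)/4 + 8*cos(2*t) - cos(3*t)/4 - 12)/(cos(t) + 2)^4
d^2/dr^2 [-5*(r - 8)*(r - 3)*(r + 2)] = 90 - 30*r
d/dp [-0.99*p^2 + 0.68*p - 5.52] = 0.68 - 1.98*p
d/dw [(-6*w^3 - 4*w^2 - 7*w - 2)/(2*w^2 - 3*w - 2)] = 2*(-6*w^4 + 18*w^3 + 31*w^2 + 12*w + 4)/(4*w^4 - 12*w^3 + w^2 + 12*w + 4)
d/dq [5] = 0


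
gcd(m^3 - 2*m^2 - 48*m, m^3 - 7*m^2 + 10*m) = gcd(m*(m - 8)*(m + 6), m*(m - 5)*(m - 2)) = m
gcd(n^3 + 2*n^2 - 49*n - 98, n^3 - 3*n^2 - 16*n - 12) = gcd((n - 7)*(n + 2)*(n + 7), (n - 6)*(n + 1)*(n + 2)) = n + 2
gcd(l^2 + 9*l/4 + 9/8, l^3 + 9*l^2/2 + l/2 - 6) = l + 3/2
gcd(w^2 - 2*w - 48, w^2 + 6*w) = w + 6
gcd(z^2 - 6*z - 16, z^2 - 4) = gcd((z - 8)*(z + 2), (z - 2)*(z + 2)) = z + 2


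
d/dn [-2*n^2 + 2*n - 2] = 2 - 4*n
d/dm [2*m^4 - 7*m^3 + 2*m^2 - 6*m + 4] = 8*m^3 - 21*m^2 + 4*m - 6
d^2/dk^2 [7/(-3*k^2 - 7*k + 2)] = 14*(9*k^2 + 21*k - (6*k + 7)^2 - 6)/(3*k^2 + 7*k - 2)^3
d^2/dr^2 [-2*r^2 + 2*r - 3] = -4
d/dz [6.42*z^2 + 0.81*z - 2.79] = 12.84*z + 0.81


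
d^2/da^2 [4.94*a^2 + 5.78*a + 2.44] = 9.88000000000000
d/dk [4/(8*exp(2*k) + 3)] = -64*exp(2*k)/(8*exp(2*k) + 3)^2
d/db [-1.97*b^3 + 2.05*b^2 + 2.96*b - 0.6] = -5.91*b^2 + 4.1*b + 2.96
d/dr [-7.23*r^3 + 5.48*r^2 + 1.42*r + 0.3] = -21.69*r^2 + 10.96*r + 1.42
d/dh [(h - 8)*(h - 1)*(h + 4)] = 3*h^2 - 10*h - 28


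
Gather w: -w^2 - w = -w^2 - w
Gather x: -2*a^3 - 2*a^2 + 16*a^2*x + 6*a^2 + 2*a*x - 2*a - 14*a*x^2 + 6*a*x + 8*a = -2*a^3 + 4*a^2 - 14*a*x^2 + 6*a + x*(16*a^2 + 8*a)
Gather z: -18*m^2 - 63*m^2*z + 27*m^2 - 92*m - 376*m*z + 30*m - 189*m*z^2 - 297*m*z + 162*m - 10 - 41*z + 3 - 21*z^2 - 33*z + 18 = 9*m^2 + 100*m + z^2*(-189*m - 21) + z*(-63*m^2 - 673*m - 74) + 11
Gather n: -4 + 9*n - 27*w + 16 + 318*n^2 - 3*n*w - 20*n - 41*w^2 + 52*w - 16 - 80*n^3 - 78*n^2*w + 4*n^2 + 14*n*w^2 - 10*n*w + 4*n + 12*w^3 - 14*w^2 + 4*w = -80*n^3 + n^2*(322 - 78*w) + n*(14*w^2 - 13*w - 7) + 12*w^3 - 55*w^2 + 29*w - 4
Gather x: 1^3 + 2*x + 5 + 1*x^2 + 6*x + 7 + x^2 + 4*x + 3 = 2*x^2 + 12*x + 16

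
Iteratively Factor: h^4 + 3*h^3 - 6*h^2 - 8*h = (h)*(h^3 + 3*h^2 - 6*h - 8) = h*(h + 1)*(h^2 + 2*h - 8) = h*(h - 2)*(h + 1)*(h + 4)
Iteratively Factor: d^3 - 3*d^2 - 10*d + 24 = (d - 2)*(d^2 - d - 12) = (d - 4)*(d - 2)*(d + 3)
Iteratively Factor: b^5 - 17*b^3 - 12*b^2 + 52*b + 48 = (b - 2)*(b^4 + 2*b^3 - 13*b^2 - 38*b - 24) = (b - 4)*(b - 2)*(b^3 + 6*b^2 + 11*b + 6) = (b - 4)*(b - 2)*(b + 2)*(b^2 + 4*b + 3) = (b - 4)*(b - 2)*(b + 1)*(b + 2)*(b + 3)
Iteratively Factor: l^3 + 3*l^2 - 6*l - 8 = (l - 2)*(l^2 + 5*l + 4) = (l - 2)*(l + 1)*(l + 4)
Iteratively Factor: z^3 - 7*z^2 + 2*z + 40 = (z + 2)*(z^2 - 9*z + 20) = (z - 4)*(z + 2)*(z - 5)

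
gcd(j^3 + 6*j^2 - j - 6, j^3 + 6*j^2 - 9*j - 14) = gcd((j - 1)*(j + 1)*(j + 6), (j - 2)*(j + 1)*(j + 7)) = j + 1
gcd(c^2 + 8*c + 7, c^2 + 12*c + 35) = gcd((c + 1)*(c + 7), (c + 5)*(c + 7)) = c + 7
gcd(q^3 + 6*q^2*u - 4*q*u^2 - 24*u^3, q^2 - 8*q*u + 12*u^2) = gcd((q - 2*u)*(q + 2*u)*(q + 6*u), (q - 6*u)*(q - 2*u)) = q - 2*u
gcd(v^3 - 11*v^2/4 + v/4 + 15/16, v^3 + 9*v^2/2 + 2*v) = v + 1/2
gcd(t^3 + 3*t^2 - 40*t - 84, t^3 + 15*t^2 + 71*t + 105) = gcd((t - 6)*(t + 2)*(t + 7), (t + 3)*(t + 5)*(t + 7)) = t + 7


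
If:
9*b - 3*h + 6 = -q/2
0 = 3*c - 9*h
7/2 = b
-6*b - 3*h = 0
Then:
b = 7/2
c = -21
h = -7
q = -117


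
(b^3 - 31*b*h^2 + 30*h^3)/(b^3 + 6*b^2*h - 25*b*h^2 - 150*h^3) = (b - h)/(b + 5*h)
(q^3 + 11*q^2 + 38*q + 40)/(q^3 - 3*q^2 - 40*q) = (q^2 + 6*q + 8)/(q*(q - 8))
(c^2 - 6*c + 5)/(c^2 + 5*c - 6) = (c - 5)/(c + 6)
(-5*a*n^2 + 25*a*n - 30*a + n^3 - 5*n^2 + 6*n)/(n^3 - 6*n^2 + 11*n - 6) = (-5*a + n)/(n - 1)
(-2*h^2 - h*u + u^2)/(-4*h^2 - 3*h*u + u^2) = (-2*h + u)/(-4*h + u)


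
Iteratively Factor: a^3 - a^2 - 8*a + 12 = (a + 3)*(a^2 - 4*a + 4) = (a - 2)*(a + 3)*(a - 2)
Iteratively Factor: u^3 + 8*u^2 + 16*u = (u)*(u^2 + 8*u + 16) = u*(u + 4)*(u + 4)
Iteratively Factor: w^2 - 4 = (w + 2)*(w - 2)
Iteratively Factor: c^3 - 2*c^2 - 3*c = (c + 1)*(c^2 - 3*c) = (c - 3)*(c + 1)*(c)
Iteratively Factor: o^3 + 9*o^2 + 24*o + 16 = (o + 4)*(o^2 + 5*o + 4) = (o + 4)^2*(o + 1)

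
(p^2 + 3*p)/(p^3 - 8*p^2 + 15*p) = (p + 3)/(p^2 - 8*p + 15)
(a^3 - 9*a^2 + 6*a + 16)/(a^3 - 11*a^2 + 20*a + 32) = (a - 2)/(a - 4)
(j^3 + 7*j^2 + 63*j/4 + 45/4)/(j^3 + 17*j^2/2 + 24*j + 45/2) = (j + 3/2)/(j + 3)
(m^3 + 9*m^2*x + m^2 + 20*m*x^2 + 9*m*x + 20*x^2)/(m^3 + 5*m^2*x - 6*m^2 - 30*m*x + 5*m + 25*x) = (m^2 + 4*m*x + m + 4*x)/(m^2 - 6*m + 5)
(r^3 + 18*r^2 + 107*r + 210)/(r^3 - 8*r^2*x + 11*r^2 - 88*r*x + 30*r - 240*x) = (-r - 7)/(-r + 8*x)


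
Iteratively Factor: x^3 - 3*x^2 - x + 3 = (x + 1)*(x^2 - 4*x + 3) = (x - 3)*(x + 1)*(x - 1)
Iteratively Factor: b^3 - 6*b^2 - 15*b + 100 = (b - 5)*(b^2 - b - 20) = (b - 5)*(b + 4)*(b - 5)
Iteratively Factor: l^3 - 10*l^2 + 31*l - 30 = (l - 2)*(l^2 - 8*l + 15) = (l - 5)*(l - 2)*(l - 3)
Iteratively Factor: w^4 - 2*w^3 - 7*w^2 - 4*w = (w)*(w^3 - 2*w^2 - 7*w - 4) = w*(w + 1)*(w^2 - 3*w - 4) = w*(w - 4)*(w + 1)*(w + 1)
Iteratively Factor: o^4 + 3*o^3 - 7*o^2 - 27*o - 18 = (o + 1)*(o^3 + 2*o^2 - 9*o - 18) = (o - 3)*(o + 1)*(o^2 + 5*o + 6) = (o - 3)*(o + 1)*(o + 3)*(o + 2)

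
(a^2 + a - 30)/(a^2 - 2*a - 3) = (-a^2 - a + 30)/(-a^2 + 2*a + 3)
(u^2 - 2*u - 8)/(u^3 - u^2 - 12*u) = (u + 2)/(u*(u + 3))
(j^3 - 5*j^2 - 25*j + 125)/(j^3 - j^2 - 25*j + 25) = (j - 5)/(j - 1)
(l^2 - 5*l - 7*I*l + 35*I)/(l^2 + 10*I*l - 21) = (l^2 - 5*l - 7*I*l + 35*I)/(l^2 + 10*I*l - 21)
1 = 1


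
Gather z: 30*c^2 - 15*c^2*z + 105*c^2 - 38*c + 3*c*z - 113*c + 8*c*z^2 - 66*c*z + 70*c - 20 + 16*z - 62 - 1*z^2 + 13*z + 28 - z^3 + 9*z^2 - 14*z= 135*c^2 - 81*c - z^3 + z^2*(8*c + 8) + z*(-15*c^2 - 63*c + 15) - 54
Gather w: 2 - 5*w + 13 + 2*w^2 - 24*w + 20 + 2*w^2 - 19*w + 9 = 4*w^2 - 48*w + 44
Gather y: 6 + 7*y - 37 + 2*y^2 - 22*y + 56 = 2*y^2 - 15*y + 25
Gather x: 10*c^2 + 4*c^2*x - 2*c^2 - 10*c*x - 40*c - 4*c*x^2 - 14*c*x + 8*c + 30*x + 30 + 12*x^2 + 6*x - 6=8*c^2 - 32*c + x^2*(12 - 4*c) + x*(4*c^2 - 24*c + 36) + 24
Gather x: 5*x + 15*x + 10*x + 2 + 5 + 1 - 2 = 30*x + 6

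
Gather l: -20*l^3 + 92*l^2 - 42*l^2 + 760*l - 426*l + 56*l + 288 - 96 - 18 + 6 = -20*l^3 + 50*l^2 + 390*l + 180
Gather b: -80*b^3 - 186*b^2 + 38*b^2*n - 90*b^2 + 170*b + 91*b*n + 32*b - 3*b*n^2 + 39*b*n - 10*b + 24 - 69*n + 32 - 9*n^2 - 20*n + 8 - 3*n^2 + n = -80*b^3 + b^2*(38*n - 276) + b*(-3*n^2 + 130*n + 192) - 12*n^2 - 88*n + 64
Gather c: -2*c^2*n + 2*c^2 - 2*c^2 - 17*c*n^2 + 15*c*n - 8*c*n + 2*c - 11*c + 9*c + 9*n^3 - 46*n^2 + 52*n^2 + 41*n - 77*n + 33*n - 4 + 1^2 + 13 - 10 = -2*c^2*n + c*(-17*n^2 + 7*n) + 9*n^3 + 6*n^2 - 3*n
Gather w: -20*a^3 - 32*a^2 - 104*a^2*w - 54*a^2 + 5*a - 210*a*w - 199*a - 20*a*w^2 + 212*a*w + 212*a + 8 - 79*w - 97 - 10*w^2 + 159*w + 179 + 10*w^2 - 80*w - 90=-20*a^3 - 86*a^2 - 20*a*w^2 + 18*a + w*(-104*a^2 + 2*a)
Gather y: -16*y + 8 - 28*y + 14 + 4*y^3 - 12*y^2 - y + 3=4*y^3 - 12*y^2 - 45*y + 25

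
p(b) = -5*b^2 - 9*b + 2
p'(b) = -10*b - 9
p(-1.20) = 5.60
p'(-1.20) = 3.00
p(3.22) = -78.82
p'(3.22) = -41.20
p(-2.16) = -1.89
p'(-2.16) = 12.60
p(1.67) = -26.97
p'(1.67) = -25.70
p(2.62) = -55.90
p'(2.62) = -35.20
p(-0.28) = 4.13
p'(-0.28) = -6.20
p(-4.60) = -62.40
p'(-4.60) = 37.00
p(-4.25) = -50.06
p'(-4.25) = 33.50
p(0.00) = 2.00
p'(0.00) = -9.00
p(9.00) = -484.00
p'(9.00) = -99.00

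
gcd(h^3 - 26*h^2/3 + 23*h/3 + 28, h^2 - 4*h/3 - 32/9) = h + 4/3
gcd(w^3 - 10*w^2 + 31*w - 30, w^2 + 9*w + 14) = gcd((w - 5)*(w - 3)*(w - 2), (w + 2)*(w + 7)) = 1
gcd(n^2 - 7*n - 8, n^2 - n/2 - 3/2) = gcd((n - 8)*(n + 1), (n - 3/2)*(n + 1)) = n + 1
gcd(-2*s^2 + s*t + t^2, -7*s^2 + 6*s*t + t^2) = s - t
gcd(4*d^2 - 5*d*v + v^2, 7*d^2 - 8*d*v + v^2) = -d + v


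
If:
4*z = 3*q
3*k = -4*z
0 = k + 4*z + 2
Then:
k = 1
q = -1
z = -3/4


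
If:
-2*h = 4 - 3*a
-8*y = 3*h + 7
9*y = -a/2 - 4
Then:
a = 46/73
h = -77/73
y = -35/73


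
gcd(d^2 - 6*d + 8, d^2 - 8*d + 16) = d - 4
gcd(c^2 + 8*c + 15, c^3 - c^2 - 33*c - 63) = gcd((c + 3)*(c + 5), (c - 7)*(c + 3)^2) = c + 3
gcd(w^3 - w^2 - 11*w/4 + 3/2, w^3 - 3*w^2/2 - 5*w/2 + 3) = w^2 - w/2 - 3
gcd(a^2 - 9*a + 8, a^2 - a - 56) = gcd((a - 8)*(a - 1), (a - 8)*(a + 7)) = a - 8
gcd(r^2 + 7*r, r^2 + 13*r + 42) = r + 7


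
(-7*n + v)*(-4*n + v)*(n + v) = 28*n^3 + 17*n^2*v - 10*n*v^2 + v^3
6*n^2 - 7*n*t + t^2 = (-6*n + t)*(-n + t)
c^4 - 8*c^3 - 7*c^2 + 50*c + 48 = (c - 8)*(c - 3)*(c + 1)*(c + 2)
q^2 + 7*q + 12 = (q + 3)*(q + 4)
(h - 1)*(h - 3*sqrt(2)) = h^2 - 3*sqrt(2)*h - h + 3*sqrt(2)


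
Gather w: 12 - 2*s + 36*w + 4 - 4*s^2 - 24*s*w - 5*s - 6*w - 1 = -4*s^2 - 7*s + w*(30 - 24*s) + 15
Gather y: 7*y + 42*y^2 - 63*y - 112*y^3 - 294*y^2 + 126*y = -112*y^3 - 252*y^2 + 70*y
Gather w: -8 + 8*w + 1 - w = 7*w - 7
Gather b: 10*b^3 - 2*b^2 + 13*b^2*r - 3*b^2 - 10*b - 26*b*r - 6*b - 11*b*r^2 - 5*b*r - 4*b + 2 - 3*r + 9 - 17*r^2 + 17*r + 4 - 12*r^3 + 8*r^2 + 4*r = 10*b^3 + b^2*(13*r - 5) + b*(-11*r^2 - 31*r - 20) - 12*r^3 - 9*r^2 + 18*r + 15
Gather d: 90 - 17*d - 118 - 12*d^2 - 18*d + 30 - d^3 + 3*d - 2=-d^3 - 12*d^2 - 32*d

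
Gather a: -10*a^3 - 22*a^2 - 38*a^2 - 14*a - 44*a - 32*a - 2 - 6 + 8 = -10*a^3 - 60*a^2 - 90*a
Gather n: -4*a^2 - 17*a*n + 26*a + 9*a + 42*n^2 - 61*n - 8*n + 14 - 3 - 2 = -4*a^2 + 35*a + 42*n^2 + n*(-17*a - 69) + 9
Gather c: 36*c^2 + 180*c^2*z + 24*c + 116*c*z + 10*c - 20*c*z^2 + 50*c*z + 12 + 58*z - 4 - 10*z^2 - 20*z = c^2*(180*z + 36) + c*(-20*z^2 + 166*z + 34) - 10*z^2 + 38*z + 8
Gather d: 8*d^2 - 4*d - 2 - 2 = 8*d^2 - 4*d - 4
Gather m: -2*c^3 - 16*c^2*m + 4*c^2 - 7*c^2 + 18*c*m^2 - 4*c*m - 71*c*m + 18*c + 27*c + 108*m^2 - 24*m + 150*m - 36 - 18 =-2*c^3 - 3*c^2 + 45*c + m^2*(18*c + 108) + m*(-16*c^2 - 75*c + 126) - 54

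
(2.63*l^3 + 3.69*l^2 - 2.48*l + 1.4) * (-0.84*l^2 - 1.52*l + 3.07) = -2.2092*l^5 - 7.0972*l^4 + 4.5485*l^3 + 13.9219*l^2 - 9.7416*l + 4.298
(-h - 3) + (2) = -h - 1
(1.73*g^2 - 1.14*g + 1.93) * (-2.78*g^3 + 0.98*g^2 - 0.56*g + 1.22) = -4.8094*g^5 + 4.8646*g^4 - 7.4514*g^3 + 4.6404*g^2 - 2.4716*g + 2.3546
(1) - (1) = 0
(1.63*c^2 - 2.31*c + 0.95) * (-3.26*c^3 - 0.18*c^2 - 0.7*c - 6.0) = -5.3138*c^5 + 7.2372*c^4 - 3.8222*c^3 - 8.334*c^2 + 13.195*c - 5.7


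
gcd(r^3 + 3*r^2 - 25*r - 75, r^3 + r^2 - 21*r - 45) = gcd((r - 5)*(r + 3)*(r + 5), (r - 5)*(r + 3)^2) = r^2 - 2*r - 15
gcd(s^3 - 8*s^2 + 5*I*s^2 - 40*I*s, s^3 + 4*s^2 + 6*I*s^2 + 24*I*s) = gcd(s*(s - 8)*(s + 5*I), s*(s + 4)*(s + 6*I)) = s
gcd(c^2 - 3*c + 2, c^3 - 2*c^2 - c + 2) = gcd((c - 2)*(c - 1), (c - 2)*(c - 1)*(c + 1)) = c^2 - 3*c + 2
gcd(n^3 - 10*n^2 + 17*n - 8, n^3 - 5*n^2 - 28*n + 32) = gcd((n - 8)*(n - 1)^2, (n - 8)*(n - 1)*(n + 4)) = n^2 - 9*n + 8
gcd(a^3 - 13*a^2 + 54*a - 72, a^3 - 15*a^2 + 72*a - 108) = a^2 - 9*a + 18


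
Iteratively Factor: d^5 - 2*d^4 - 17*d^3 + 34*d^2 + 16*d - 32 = (d - 2)*(d^4 - 17*d^2 + 16) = (d - 4)*(d - 2)*(d^3 + 4*d^2 - d - 4) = (d - 4)*(d - 2)*(d + 1)*(d^2 + 3*d - 4) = (d - 4)*(d - 2)*(d + 1)*(d + 4)*(d - 1)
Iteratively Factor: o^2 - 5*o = (o)*(o - 5)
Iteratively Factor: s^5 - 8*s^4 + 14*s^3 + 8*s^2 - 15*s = (s + 1)*(s^4 - 9*s^3 + 23*s^2 - 15*s) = (s - 1)*(s + 1)*(s^3 - 8*s^2 + 15*s) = (s - 3)*(s - 1)*(s + 1)*(s^2 - 5*s) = s*(s - 3)*(s - 1)*(s + 1)*(s - 5)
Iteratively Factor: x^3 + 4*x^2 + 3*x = (x + 3)*(x^2 + x) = (x + 1)*(x + 3)*(x)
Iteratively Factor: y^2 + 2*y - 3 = (y - 1)*(y + 3)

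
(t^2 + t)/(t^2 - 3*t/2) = 2*(t + 1)/(2*t - 3)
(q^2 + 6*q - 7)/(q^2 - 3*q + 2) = (q + 7)/(q - 2)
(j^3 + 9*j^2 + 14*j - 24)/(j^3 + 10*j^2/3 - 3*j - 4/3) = 3*(j + 6)/(3*j + 1)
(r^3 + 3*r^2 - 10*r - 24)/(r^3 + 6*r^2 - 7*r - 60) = (r + 2)/(r + 5)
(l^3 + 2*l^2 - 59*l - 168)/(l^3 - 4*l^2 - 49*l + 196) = (l^2 - 5*l - 24)/(l^2 - 11*l + 28)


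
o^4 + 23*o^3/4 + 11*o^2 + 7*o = o*(o + 7/4)*(o + 2)^2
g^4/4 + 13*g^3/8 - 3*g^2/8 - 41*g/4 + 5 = (g/4 + 1)*(g - 2)*(g - 1/2)*(g + 5)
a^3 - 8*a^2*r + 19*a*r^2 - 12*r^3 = (a - 4*r)*(a - 3*r)*(a - r)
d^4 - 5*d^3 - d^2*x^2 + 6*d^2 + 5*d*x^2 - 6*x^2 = (d - 3)*(d - 2)*(d - x)*(d + x)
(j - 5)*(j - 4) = j^2 - 9*j + 20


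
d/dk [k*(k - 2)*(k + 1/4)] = 3*k^2 - 7*k/2 - 1/2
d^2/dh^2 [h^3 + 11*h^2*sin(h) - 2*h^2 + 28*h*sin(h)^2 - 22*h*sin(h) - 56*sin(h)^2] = -11*h^2*sin(h) + 22*h*sin(h) + 44*h*cos(h) + 56*h*cos(2*h) + 6*h + 22*sin(h) + 56*sin(2*h) - 44*cos(h) - 112*cos(2*h) - 4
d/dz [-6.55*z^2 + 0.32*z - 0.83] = 0.32 - 13.1*z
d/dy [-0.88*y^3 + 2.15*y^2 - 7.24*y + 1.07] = -2.64*y^2 + 4.3*y - 7.24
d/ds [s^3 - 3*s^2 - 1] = 3*s*(s - 2)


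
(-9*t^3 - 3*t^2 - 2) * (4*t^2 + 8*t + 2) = -36*t^5 - 84*t^4 - 42*t^3 - 14*t^2 - 16*t - 4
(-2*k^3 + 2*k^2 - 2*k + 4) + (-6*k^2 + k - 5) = -2*k^3 - 4*k^2 - k - 1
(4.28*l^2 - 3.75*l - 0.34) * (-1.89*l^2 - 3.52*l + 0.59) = -8.0892*l^4 - 7.9781*l^3 + 16.3678*l^2 - 1.0157*l - 0.2006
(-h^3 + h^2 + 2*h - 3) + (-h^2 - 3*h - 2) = -h^3 - h - 5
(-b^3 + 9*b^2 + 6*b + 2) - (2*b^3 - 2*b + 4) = -3*b^3 + 9*b^2 + 8*b - 2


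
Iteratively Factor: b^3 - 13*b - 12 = (b + 1)*(b^2 - b - 12) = (b + 1)*(b + 3)*(b - 4)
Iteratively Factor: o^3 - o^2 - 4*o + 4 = (o - 1)*(o^2 - 4) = (o - 1)*(o + 2)*(o - 2)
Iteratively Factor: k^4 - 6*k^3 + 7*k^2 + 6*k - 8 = (k - 1)*(k^3 - 5*k^2 + 2*k + 8) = (k - 4)*(k - 1)*(k^2 - k - 2) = (k - 4)*(k - 1)*(k + 1)*(k - 2)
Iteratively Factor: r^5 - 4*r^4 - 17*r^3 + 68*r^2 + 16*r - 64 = (r - 4)*(r^4 - 17*r^2 + 16) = (r - 4)*(r + 4)*(r^3 - 4*r^2 - r + 4) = (r - 4)*(r + 1)*(r + 4)*(r^2 - 5*r + 4) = (r - 4)^2*(r + 1)*(r + 4)*(r - 1)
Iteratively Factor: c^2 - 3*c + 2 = (c - 1)*(c - 2)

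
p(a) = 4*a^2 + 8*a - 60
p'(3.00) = 32.00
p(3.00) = 0.00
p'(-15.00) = -112.00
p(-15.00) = 720.00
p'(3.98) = 39.84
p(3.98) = 35.20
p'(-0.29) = 5.68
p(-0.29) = -61.98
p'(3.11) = 32.88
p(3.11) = 3.57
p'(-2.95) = -15.60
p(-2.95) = -48.79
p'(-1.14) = -1.12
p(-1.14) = -63.92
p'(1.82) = 22.56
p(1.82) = -32.19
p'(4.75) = 46.00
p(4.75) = 68.25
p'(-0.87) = 1.04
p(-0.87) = -63.93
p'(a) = 8*a + 8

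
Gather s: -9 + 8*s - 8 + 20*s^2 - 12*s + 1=20*s^2 - 4*s - 16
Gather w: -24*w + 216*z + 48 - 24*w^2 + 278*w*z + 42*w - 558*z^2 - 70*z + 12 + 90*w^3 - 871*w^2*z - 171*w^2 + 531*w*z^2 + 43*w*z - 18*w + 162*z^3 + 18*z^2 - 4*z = 90*w^3 + w^2*(-871*z - 195) + w*(531*z^2 + 321*z) + 162*z^3 - 540*z^2 + 142*z + 60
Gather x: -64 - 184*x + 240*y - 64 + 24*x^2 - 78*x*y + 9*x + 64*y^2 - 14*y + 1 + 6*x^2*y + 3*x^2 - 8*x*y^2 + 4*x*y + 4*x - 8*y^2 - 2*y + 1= x^2*(6*y + 27) + x*(-8*y^2 - 74*y - 171) + 56*y^2 + 224*y - 126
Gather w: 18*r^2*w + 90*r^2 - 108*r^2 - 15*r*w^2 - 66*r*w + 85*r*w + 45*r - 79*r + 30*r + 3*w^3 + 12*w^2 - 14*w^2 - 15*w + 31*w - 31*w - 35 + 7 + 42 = -18*r^2 - 4*r + 3*w^3 + w^2*(-15*r - 2) + w*(18*r^2 + 19*r - 15) + 14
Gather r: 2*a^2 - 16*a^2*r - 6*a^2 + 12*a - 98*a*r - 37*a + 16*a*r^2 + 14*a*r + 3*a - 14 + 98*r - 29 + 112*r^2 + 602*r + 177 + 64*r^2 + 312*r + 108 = -4*a^2 - 22*a + r^2*(16*a + 176) + r*(-16*a^2 - 84*a + 1012) + 242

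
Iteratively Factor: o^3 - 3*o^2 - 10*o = (o)*(o^2 - 3*o - 10) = o*(o - 5)*(o + 2)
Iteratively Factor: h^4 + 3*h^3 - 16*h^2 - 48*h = (h)*(h^3 + 3*h^2 - 16*h - 48) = h*(h - 4)*(h^2 + 7*h + 12) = h*(h - 4)*(h + 4)*(h + 3)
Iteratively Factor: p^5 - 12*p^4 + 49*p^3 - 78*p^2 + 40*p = (p - 1)*(p^4 - 11*p^3 + 38*p^2 - 40*p) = (p - 5)*(p - 1)*(p^3 - 6*p^2 + 8*p) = p*(p - 5)*(p - 1)*(p^2 - 6*p + 8) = p*(p - 5)*(p - 2)*(p - 1)*(p - 4)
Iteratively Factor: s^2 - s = (s - 1)*(s)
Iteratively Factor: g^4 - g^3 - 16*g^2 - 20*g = (g - 5)*(g^3 + 4*g^2 + 4*g) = (g - 5)*(g + 2)*(g^2 + 2*g) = (g - 5)*(g + 2)^2*(g)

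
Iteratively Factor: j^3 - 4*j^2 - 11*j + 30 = (j - 5)*(j^2 + j - 6) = (j - 5)*(j + 3)*(j - 2)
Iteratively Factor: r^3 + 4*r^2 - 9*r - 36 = (r + 3)*(r^2 + r - 12) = (r - 3)*(r + 3)*(r + 4)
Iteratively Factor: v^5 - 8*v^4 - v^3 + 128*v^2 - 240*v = (v + 4)*(v^4 - 12*v^3 + 47*v^2 - 60*v) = v*(v + 4)*(v^3 - 12*v^2 + 47*v - 60) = v*(v - 3)*(v + 4)*(v^2 - 9*v + 20) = v*(v - 4)*(v - 3)*(v + 4)*(v - 5)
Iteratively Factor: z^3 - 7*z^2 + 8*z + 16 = (z - 4)*(z^2 - 3*z - 4) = (z - 4)^2*(z + 1)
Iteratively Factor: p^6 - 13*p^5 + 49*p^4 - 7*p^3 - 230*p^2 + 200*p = (p - 5)*(p^5 - 8*p^4 + 9*p^3 + 38*p^2 - 40*p) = (p - 5)^2*(p^4 - 3*p^3 - 6*p^2 + 8*p) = (p - 5)^2*(p - 1)*(p^3 - 2*p^2 - 8*p) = (p - 5)^2*(p - 4)*(p - 1)*(p^2 + 2*p) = (p - 5)^2*(p - 4)*(p - 1)*(p + 2)*(p)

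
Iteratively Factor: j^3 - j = (j + 1)*(j^2 - j) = (j - 1)*(j + 1)*(j)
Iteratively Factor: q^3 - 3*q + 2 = (q + 2)*(q^2 - 2*q + 1) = (q - 1)*(q + 2)*(q - 1)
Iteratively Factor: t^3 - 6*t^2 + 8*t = (t - 4)*(t^2 - 2*t) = t*(t - 4)*(t - 2)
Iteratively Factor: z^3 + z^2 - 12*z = (z - 3)*(z^2 + 4*z) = (z - 3)*(z + 4)*(z)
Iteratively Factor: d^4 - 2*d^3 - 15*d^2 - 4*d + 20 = (d - 5)*(d^3 + 3*d^2 - 4) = (d - 5)*(d + 2)*(d^2 + d - 2) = (d - 5)*(d + 2)^2*(d - 1)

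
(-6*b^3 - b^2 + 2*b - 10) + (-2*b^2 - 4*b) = -6*b^3 - 3*b^2 - 2*b - 10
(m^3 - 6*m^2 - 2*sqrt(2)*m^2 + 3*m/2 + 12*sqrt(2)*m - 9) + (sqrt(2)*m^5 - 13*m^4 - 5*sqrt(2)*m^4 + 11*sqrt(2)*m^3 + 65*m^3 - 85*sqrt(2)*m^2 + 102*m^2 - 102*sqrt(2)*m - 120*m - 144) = sqrt(2)*m^5 - 13*m^4 - 5*sqrt(2)*m^4 + 11*sqrt(2)*m^3 + 66*m^3 - 87*sqrt(2)*m^2 + 96*m^2 - 90*sqrt(2)*m - 237*m/2 - 153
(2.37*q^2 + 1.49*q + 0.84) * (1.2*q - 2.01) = 2.844*q^3 - 2.9757*q^2 - 1.9869*q - 1.6884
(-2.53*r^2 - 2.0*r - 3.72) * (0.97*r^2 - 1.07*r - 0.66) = -2.4541*r^4 + 0.7671*r^3 + 0.2014*r^2 + 5.3004*r + 2.4552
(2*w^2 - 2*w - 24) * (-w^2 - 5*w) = -2*w^4 - 8*w^3 + 34*w^2 + 120*w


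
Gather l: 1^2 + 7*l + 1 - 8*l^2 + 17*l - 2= -8*l^2 + 24*l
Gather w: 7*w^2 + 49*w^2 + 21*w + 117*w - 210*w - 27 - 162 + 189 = 56*w^2 - 72*w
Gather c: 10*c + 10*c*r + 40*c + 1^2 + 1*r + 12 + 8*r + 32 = c*(10*r + 50) + 9*r + 45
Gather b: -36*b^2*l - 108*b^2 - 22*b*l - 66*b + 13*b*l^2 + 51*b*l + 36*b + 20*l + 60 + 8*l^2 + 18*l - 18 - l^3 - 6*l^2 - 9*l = b^2*(-36*l - 108) + b*(13*l^2 + 29*l - 30) - l^3 + 2*l^2 + 29*l + 42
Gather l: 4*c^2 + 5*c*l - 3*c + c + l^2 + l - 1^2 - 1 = 4*c^2 - 2*c + l^2 + l*(5*c + 1) - 2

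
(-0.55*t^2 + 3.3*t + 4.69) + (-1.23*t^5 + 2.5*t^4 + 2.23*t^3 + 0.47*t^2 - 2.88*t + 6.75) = -1.23*t^5 + 2.5*t^4 + 2.23*t^3 - 0.0800000000000001*t^2 + 0.42*t + 11.44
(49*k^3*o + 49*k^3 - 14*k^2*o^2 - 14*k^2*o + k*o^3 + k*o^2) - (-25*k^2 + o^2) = 49*k^3*o + 49*k^3 - 14*k^2*o^2 - 14*k^2*o + 25*k^2 + k*o^3 + k*o^2 - o^2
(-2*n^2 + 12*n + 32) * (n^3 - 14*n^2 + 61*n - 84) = -2*n^5 + 40*n^4 - 258*n^3 + 452*n^2 + 944*n - 2688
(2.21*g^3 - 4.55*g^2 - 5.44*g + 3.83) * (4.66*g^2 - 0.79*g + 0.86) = 10.2986*g^5 - 22.9489*g^4 - 19.8553*g^3 + 18.2324*g^2 - 7.7041*g + 3.2938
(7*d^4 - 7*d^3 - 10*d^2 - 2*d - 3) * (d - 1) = 7*d^5 - 14*d^4 - 3*d^3 + 8*d^2 - d + 3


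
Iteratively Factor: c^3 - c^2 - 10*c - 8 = (c + 1)*(c^2 - 2*c - 8) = (c - 4)*(c + 1)*(c + 2)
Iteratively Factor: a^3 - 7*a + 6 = (a - 2)*(a^2 + 2*a - 3) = (a - 2)*(a + 3)*(a - 1)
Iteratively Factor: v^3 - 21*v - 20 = (v + 1)*(v^2 - v - 20) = (v + 1)*(v + 4)*(v - 5)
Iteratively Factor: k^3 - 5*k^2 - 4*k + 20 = (k + 2)*(k^2 - 7*k + 10) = (k - 2)*(k + 2)*(k - 5)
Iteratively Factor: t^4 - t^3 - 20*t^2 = (t)*(t^3 - t^2 - 20*t) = t*(t - 5)*(t^2 + 4*t) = t*(t - 5)*(t + 4)*(t)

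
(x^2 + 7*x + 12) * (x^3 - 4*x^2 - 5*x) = x^5 + 3*x^4 - 21*x^3 - 83*x^2 - 60*x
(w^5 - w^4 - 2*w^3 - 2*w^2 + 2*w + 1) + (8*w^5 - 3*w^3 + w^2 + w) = 9*w^5 - w^4 - 5*w^3 - w^2 + 3*w + 1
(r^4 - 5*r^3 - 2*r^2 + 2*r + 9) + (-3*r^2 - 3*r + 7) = r^4 - 5*r^3 - 5*r^2 - r + 16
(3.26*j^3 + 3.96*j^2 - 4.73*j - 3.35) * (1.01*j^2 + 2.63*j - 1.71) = 3.2926*j^5 + 12.5734*j^4 + 0.0629*j^3 - 22.595*j^2 - 0.722199999999999*j + 5.7285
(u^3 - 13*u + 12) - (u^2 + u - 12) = u^3 - u^2 - 14*u + 24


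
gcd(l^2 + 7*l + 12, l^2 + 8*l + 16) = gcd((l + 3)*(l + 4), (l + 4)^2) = l + 4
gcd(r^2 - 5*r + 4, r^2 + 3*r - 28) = r - 4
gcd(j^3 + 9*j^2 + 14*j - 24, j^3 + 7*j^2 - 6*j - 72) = j^2 + 10*j + 24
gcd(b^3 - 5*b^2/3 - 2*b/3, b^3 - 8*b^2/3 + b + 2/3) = b^2 - 5*b/3 - 2/3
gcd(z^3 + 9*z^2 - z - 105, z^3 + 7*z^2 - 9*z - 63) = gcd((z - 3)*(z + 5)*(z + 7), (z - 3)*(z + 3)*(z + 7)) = z^2 + 4*z - 21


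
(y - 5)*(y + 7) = y^2 + 2*y - 35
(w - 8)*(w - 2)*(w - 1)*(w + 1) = w^4 - 10*w^3 + 15*w^2 + 10*w - 16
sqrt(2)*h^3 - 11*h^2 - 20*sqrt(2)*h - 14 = (h - 7*sqrt(2))*(h + sqrt(2))*(sqrt(2)*h + 1)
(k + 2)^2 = k^2 + 4*k + 4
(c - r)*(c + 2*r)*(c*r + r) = c^3*r + c^2*r^2 + c^2*r - 2*c*r^3 + c*r^2 - 2*r^3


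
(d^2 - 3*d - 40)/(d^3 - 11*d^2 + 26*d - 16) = (d + 5)/(d^2 - 3*d + 2)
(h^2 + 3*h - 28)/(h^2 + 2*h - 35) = (h - 4)/(h - 5)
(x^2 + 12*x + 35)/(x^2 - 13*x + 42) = (x^2 + 12*x + 35)/(x^2 - 13*x + 42)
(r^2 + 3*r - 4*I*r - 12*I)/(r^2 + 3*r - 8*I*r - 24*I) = (r - 4*I)/(r - 8*I)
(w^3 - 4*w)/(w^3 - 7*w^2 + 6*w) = (w^2 - 4)/(w^2 - 7*w + 6)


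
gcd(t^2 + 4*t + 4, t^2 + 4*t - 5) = 1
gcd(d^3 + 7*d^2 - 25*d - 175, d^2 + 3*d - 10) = d + 5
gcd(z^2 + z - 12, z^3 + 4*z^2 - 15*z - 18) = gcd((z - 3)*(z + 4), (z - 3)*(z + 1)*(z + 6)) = z - 3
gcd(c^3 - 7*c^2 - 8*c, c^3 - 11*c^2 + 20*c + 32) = c^2 - 7*c - 8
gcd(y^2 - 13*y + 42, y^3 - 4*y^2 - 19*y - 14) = y - 7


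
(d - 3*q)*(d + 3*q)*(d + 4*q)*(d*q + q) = d^4*q + 4*d^3*q^2 + d^3*q - 9*d^2*q^3 + 4*d^2*q^2 - 36*d*q^4 - 9*d*q^3 - 36*q^4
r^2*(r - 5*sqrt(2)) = r^3 - 5*sqrt(2)*r^2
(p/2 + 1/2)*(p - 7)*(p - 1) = p^3/2 - 7*p^2/2 - p/2 + 7/2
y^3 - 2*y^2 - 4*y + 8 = (y - 2)^2*(y + 2)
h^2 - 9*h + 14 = (h - 7)*(h - 2)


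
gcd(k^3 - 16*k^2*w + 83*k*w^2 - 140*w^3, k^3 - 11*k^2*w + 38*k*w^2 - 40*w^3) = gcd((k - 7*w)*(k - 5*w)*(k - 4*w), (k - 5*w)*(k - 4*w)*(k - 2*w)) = k^2 - 9*k*w + 20*w^2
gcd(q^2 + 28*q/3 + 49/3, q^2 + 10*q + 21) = q + 7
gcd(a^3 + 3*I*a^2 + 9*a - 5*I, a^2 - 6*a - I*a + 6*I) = a - I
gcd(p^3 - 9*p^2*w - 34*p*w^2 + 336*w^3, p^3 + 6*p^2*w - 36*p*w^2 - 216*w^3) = p + 6*w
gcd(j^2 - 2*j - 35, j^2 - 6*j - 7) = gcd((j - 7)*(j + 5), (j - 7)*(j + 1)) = j - 7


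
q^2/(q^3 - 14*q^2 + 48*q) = q/(q^2 - 14*q + 48)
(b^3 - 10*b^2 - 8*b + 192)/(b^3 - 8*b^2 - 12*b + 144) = (b - 8)/(b - 6)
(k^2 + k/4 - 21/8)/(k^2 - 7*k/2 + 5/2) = (8*k^2 + 2*k - 21)/(4*(2*k^2 - 7*k + 5))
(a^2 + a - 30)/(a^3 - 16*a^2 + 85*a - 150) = (a + 6)/(a^2 - 11*a + 30)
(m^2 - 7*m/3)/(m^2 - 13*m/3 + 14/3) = m/(m - 2)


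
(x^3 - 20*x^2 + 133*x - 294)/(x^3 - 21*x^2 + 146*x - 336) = (x - 7)/(x - 8)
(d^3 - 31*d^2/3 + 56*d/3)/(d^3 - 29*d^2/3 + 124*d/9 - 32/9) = 3*d*(3*d - 7)/(9*d^2 - 15*d + 4)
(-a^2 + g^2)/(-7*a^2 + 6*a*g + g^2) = (a + g)/(7*a + g)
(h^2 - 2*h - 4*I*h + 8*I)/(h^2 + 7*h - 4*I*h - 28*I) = (h - 2)/(h + 7)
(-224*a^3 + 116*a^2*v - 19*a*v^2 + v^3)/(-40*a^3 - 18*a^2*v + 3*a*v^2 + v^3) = (56*a^2 - 15*a*v + v^2)/(10*a^2 + 7*a*v + v^2)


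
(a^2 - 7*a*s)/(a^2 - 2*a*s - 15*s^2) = a*(-a + 7*s)/(-a^2 + 2*a*s + 15*s^2)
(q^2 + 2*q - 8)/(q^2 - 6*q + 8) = (q + 4)/(q - 4)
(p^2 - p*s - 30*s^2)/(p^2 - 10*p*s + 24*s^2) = (p + 5*s)/(p - 4*s)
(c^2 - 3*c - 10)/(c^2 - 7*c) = (c^2 - 3*c - 10)/(c*(c - 7))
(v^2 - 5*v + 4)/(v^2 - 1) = (v - 4)/(v + 1)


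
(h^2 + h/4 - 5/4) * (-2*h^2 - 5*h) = -2*h^4 - 11*h^3/2 + 5*h^2/4 + 25*h/4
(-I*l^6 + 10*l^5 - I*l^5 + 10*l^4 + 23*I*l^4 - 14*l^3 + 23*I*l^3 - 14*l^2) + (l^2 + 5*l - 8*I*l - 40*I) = -I*l^6 + 10*l^5 - I*l^5 + 10*l^4 + 23*I*l^4 - 14*l^3 + 23*I*l^3 - 13*l^2 + 5*l - 8*I*l - 40*I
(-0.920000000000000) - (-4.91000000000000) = 3.99000000000000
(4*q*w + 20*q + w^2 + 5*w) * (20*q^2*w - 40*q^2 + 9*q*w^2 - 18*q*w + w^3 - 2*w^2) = 80*q^3*w^2 + 240*q^3*w - 800*q^3 + 56*q^2*w^3 + 168*q^2*w^2 - 560*q^2*w + 13*q*w^4 + 39*q*w^3 - 130*q*w^2 + w^5 + 3*w^4 - 10*w^3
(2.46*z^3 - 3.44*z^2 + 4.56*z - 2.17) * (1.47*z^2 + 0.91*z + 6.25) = 3.6162*z^5 - 2.8182*z^4 + 18.9478*z^3 - 20.5403*z^2 + 26.5253*z - 13.5625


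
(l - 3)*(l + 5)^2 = l^3 + 7*l^2 - 5*l - 75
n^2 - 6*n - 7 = (n - 7)*(n + 1)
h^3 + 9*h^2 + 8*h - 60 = (h - 2)*(h + 5)*(h + 6)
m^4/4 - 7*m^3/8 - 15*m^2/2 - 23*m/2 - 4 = (m/2 + 1)^2*(m - 8)*(m + 1/2)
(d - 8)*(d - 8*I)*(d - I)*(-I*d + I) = -I*d^4 - 9*d^3 + 9*I*d^3 + 81*d^2 - 72*d - 72*I*d + 64*I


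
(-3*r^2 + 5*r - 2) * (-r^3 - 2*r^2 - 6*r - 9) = 3*r^5 + r^4 + 10*r^3 + r^2 - 33*r + 18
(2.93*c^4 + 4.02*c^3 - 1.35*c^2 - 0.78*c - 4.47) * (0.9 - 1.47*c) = -4.3071*c^5 - 3.2724*c^4 + 5.6025*c^3 - 0.0684*c^2 + 5.8689*c - 4.023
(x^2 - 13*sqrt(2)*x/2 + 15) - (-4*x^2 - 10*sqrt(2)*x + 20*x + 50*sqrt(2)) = 5*x^2 - 20*x + 7*sqrt(2)*x/2 - 50*sqrt(2) + 15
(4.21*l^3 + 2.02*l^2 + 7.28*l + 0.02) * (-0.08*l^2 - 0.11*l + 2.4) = -0.3368*l^5 - 0.6247*l^4 + 9.2994*l^3 + 4.0456*l^2 + 17.4698*l + 0.048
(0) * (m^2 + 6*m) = 0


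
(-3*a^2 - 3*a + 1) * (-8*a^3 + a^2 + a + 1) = 24*a^5 + 21*a^4 - 14*a^3 - 5*a^2 - 2*a + 1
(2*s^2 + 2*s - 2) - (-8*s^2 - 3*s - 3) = 10*s^2 + 5*s + 1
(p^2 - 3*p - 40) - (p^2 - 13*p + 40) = 10*p - 80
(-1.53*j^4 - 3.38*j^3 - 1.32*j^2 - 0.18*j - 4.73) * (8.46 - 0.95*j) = 1.4535*j^5 - 9.7328*j^4 - 27.3408*j^3 - 10.9962*j^2 + 2.9707*j - 40.0158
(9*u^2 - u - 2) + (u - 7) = 9*u^2 - 9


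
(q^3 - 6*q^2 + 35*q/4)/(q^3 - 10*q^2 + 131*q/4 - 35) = q/(q - 4)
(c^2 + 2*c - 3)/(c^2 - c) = (c + 3)/c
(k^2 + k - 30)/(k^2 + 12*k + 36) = (k - 5)/(k + 6)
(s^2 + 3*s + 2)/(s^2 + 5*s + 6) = (s + 1)/(s + 3)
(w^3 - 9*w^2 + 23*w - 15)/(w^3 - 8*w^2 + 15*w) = (w - 1)/w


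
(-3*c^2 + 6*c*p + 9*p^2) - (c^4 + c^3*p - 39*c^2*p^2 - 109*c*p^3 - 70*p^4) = -c^4 - c^3*p + 39*c^2*p^2 - 3*c^2 + 109*c*p^3 + 6*c*p + 70*p^4 + 9*p^2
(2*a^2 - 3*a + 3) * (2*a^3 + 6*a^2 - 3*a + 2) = 4*a^5 + 6*a^4 - 18*a^3 + 31*a^2 - 15*a + 6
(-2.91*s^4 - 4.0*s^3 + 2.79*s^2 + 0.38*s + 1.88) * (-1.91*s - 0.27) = 5.5581*s^5 + 8.4257*s^4 - 4.2489*s^3 - 1.4791*s^2 - 3.6934*s - 0.5076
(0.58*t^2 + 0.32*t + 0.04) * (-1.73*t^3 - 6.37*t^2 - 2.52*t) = -1.0034*t^5 - 4.2482*t^4 - 3.5692*t^3 - 1.0612*t^2 - 0.1008*t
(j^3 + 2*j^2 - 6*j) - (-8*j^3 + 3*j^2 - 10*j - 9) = 9*j^3 - j^2 + 4*j + 9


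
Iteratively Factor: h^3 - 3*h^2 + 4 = (h - 2)*(h^2 - h - 2) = (h - 2)^2*(h + 1)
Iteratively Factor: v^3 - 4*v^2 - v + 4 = (v - 1)*(v^2 - 3*v - 4) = (v - 4)*(v - 1)*(v + 1)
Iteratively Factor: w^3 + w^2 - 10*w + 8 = (w - 2)*(w^2 + 3*w - 4) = (w - 2)*(w - 1)*(w + 4)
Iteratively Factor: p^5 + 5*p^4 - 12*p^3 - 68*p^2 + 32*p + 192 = (p + 4)*(p^4 + p^3 - 16*p^2 - 4*p + 48) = (p + 2)*(p + 4)*(p^3 - p^2 - 14*p + 24) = (p + 2)*(p + 4)^2*(p^2 - 5*p + 6) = (p - 3)*(p + 2)*(p + 4)^2*(p - 2)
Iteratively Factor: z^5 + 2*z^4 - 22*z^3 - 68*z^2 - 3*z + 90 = (z - 1)*(z^4 + 3*z^3 - 19*z^2 - 87*z - 90) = (z - 1)*(z + 3)*(z^3 - 19*z - 30) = (z - 1)*(z + 2)*(z + 3)*(z^2 - 2*z - 15) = (z - 1)*(z + 2)*(z + 3)^2*(z - 5)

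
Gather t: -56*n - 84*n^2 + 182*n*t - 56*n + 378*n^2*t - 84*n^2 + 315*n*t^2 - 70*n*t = -168*n^2 + 315*n*t^2 - 112*n + t*(378*n^2 + 112*n)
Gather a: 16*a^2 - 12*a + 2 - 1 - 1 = 16*a^2 - 12*a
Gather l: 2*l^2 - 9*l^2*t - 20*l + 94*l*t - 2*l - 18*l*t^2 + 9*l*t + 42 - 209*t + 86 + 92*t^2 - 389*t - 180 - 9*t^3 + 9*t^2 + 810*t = l^2*(2 - 9*t) + l*(-18*t^2 + 103*t - 22) - 9*t^3 + 101*t^2 + 212*t - 52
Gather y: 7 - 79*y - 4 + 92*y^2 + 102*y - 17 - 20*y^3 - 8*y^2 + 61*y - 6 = -20*y^3 + 84*y^2 + 84*y - 20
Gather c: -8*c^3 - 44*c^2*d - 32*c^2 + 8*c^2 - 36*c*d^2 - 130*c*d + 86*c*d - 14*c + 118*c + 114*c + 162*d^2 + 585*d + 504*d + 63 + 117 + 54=-8*c^3 + c^2*(-44*d - 24) + c*(-36*d^2 - 44*d + 218) + 162*d^2 + 1089*d + 234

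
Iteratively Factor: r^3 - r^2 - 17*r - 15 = (r + 3)*(r^2 - 4*r - 5) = (r + 1)*(r + 3)*(r - 5)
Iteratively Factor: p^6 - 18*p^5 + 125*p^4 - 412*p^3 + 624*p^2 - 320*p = (p - 4)*(p^5 - 14*p^4 + 69*p^3 - 136*p^2 + 80*p) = (p - 4)^2*(p^4 - 10*p^3 + 29*p^2 - 20*p) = (p - 4)^3*(p^3 - 6*p^2 + 5*p) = (p - 5)*(p - 4)^3*(p^2 - p) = p*(p - 5)*(p - 4)^3*(p - 1)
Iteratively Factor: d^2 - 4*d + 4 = (d - 2)*(d - 2)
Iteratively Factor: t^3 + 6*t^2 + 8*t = (t)*(t^2 + 6*t + 8) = t*(t + 2)*(t + 4)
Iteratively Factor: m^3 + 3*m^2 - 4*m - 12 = (m - 2)*(m^2 + 5*m + 6) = (m - 2)*(m + 2)*(m + 3)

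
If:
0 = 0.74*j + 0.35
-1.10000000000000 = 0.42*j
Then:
No Solution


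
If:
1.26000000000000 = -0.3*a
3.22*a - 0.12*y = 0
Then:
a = -4.20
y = -112.70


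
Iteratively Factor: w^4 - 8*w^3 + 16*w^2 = (w)*(w^3 - 8*w^2 + 16*w) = w^2*(w^2 - 8*w + 16) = w^2*(w - 4)*(w - 4)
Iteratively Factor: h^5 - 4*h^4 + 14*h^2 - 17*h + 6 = (h - 1)*(h^4 - 3*h^3 - 3*h^2 + 11*h - 6) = (h - 1)^2*(h^3 - 2*h^2 - 5*h + 6) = (h - 1)^2*(h + 2)*(h^2 - 4*h + 3) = (h - 1)^3*(h + 2)*(h - 3)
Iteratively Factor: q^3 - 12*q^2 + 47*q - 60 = (q - 4)*(q^2 - 8*q + 15) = (q - 4)*(q - 3)*(q - 5)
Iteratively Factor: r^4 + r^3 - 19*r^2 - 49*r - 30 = (r - 5)*(r^3 + 6*r^2 + 11*r + 6) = (r - 5)*(r + 3)*(r^2 + 3*r + 2) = (r - 5)*(r + 1)*(r + 3)*(r + 2)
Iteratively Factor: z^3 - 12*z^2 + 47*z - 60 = (z - 5)*(z^2 - 7*z + 12) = (z - 5)*(z - 4)*(z - 3)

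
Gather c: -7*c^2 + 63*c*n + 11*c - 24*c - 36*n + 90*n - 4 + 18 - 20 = -7*c^2 + c*(63*n - 13) + 54*n - 6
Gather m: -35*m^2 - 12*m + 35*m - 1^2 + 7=-35*m^2 + 23*m + 6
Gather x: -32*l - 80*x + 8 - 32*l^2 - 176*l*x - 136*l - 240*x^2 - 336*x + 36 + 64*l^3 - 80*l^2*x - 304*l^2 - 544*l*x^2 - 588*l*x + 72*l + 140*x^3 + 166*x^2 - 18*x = 64*l^3 - 336*l^2 - 96*l + 140*x^3 + x^2*(-544*l - 74) + x*(-80*l^2 - 764*l - 434) + 44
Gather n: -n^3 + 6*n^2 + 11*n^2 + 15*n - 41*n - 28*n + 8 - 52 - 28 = -n^3 + 17*n^2 - 54*n - 72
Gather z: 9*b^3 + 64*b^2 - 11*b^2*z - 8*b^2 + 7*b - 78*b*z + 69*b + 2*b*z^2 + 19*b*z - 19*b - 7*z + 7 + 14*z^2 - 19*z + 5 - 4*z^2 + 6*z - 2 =9*b^3 + 56*b^2 + 57*b + z^2*(2*b + 10) + z*(-11*b^2 - 59*b - 20) + 10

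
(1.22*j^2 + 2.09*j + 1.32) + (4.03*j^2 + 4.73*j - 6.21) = 5.25*j^2 + 6.82*j - 4.89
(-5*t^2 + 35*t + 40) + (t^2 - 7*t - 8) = -4*t^2 + 28*t + 32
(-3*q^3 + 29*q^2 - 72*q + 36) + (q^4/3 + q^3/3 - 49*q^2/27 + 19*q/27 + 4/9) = q^4/3 - 8*q^3/3 + 734*q^2/27 - 1925*q/27 + 328/9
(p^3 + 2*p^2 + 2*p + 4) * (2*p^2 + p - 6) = 2*p^5 + 5*p^4 - 2*p^2 - 8*p - 24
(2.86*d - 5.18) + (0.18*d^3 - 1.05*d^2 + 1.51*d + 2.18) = 0.18*d^3 - 1.05*d^2 + 4.37*d - 3.0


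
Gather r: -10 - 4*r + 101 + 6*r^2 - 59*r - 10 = 6*r^2 - 63*r + 81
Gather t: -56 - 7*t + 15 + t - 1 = -6*t - 42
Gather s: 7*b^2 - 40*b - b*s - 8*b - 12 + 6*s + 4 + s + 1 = 7*b^2 - 48*b + s*(7 - b) - 7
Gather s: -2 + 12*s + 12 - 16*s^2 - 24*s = -16*s^2 - 12*s + 10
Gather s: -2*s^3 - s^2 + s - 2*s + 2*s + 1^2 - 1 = -2*s^3 - s^2 + s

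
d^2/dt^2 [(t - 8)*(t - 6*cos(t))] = 2*(3*t - 24)*cos(t) + 12*sin(t) + 2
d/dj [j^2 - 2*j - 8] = 2*j - 2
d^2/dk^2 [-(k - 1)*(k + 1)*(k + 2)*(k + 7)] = -12*k^2 - 54*k - 26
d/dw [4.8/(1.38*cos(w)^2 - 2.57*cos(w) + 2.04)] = (13.248*cos(w) - 12.336)*sin(w)/(1.38*cos(w)^2 - 2.57*cos(w) + 2.04)^2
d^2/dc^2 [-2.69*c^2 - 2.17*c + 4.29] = -5.38000000000000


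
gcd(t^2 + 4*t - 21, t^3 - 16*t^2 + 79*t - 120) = t - 3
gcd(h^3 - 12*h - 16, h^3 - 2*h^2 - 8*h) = h^2 - 2*h - 8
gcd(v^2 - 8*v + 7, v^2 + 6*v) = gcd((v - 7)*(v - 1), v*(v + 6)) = 1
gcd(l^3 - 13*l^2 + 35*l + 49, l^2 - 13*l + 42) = l - 7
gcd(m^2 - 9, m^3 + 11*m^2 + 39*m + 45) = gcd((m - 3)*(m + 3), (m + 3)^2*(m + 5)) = m + 3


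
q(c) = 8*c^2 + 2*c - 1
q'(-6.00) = -94.00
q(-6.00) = 275.00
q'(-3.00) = -46.00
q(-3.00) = 65.00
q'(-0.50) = -6.00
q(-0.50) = 0.00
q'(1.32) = 23.12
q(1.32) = 15.58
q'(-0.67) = -8.72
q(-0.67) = 1.25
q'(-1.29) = -18.64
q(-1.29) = 9.73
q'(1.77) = 30.32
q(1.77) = 27.60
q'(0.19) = 5.04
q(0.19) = -0.33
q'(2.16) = 36.56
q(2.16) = 40.64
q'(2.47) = 41.52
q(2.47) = 52.75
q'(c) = 16*c + 2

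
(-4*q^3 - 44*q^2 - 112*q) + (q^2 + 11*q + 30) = -4*q^3 - 43*q^2 - 101*q + 30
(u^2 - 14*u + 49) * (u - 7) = u^3 - 21*u^2 + 147*u - 343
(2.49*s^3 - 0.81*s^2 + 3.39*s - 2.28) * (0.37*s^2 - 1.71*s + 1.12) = 0.9213*s^5 - 4.5576*s^4 + 5.4282*s^3 - 7.5477*s^2 + 7.6956*s - 2.5536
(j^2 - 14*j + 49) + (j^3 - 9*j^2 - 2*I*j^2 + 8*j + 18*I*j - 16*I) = j^3 - 8*j^2 - 2*I*j^2 - 6*j + 18*I*j + 49 - 16*I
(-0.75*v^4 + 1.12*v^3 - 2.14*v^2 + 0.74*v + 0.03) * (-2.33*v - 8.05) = 1.7475*v^5 + 3.4279*v^4 - 4.0298*v^3 + 15.5028*v^2 - 6.0269*v - 0.2415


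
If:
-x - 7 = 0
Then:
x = -7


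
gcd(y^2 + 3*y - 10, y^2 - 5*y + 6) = y - 2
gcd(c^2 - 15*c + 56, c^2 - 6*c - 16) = c - 8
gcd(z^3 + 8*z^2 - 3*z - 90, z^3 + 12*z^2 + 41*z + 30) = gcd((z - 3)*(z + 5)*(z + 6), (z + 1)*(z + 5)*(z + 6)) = z^2 + 11*z + 30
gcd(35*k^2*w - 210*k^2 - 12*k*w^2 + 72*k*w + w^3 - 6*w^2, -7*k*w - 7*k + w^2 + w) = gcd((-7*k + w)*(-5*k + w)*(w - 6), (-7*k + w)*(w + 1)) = -7*k + w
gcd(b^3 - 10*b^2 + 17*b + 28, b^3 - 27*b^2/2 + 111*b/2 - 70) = b^2 - 11*b + 28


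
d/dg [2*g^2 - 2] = 4*g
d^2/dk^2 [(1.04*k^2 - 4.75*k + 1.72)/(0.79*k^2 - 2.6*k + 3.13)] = (-1.65663*k^3 - 8.98893599999998*k^2 + 49.27467*k - 42.185136)/(0.493039*k^6 - 4.86798*k^5 + 21.881499*k^4 - 56.15012*k^3 + 86.695053*k^2 - 76.41582*k + 30.664297)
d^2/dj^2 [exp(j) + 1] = exp(j)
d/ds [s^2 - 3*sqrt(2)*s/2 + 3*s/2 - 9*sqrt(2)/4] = 2*s - 3*sqrt(2)/2 + 3/2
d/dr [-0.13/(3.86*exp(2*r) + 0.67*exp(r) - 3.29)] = (1.0036*exp(r) + 0.0871)*exp(r)/(3.86*exp(2*r) + 0.67*exp(r) - 3.29)^2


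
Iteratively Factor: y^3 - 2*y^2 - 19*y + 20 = (y - 5)*(y^2 + 3*y - 4) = (y - 5)*(y + 4)*(y - 1)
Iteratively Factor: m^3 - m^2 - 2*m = (m - 2)*(m^2 + m) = (m - 2)*(m + 1)*(m)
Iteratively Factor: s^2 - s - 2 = (s - 2)*(s + 1)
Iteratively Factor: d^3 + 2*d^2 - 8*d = (d)*(d^2 + 2*d - 8) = d*(d + 4)*(d - 2)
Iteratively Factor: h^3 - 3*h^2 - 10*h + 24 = (h - 4)*(h^2 + h - 6) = (h - 4)*(h + 3)*(h - 2)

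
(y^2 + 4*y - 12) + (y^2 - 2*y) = 2*y^2 + 2*y - 12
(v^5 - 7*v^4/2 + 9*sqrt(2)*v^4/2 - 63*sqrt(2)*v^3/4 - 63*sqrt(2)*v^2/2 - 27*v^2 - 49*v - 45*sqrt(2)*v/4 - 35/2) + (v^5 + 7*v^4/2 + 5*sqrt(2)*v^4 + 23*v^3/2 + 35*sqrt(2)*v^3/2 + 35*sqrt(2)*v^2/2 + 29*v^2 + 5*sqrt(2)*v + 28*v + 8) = 2*v^5 + 19*sqrt(2)*v^4/2 + 7*sqrt(2)*v^3/4 + 23*v^3/2 - 14*sqrt(2)*v^2 + 2*v^2 - 21*v - 25*sqrt(2)*v/4 - 19/2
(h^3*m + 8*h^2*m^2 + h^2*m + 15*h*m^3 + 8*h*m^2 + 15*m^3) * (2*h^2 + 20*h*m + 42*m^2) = 2*h^5*m + 36*h^4*m^2 + 2*h^4*m + 232*h^3*m^3 + 36*h^3*m^2 + 636*h^2*m^4 + 232*h^2*m^3 + 630*h*m^5 + 636*h*m^4 + 630*m^5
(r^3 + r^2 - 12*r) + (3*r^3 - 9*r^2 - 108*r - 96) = 4*r^3 - 8*r^2 - 120*r - 96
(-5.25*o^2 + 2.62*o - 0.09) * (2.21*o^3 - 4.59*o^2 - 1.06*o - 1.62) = -11.6025*o^5 + 29.8877*o^4 - 6.6597*o^3 + 6.1409*o^2 - 4.149*o + 0.1458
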